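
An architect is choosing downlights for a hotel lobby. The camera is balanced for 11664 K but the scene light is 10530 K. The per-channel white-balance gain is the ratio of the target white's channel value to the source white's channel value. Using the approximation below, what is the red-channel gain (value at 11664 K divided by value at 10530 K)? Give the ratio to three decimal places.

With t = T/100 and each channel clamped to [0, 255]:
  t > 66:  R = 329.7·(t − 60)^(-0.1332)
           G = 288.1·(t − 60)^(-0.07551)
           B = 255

At 10530 K (t = 105.3):
  R = 329.7·(105.3 − 60)^(-0.1332) = 329.7·45.3^(-0.1332) = 329.7·0.60174 = 198.393.
At 11664 K (t = 116.64):
  R = 329.7·(116.64 − 60)^(-0.1332) = 329.7·56.64^(-0.1332) = 329.7·0.58410 = 192.576.
Gain = 192.576 / 198.393 = 0.9707 → 0.971.

0.971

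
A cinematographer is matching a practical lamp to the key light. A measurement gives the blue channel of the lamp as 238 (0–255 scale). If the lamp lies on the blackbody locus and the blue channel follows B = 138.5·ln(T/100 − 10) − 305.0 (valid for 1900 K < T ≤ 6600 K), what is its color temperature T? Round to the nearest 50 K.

ln(t − 10) = (238 + 305.0) / 138.5 = 3.9206.
t − 10 = e^3.9206 = 50.430, so t = 60.430.
T = 100·t = 6043 K → 6050 K to the nearest 50 K.

6050 K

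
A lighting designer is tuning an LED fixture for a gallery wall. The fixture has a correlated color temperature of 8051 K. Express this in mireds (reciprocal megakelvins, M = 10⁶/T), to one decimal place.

124.2 mireds

M = 10⁶ / 8051 = 124.208 → 124.2 mireds.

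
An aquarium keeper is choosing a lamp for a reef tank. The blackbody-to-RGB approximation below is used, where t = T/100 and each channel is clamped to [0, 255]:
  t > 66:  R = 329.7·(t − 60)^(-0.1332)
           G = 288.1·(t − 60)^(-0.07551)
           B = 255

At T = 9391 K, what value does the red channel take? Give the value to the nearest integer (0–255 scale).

206

t = 9391/100 = 93.91; the t > 66 branch applies.
R = 329.7·(93.91 − 60)^(-0.1332) = 329.7·33.91^(-0.1332) = 329.7·0.62540 = 206.196.
Rounded: 206.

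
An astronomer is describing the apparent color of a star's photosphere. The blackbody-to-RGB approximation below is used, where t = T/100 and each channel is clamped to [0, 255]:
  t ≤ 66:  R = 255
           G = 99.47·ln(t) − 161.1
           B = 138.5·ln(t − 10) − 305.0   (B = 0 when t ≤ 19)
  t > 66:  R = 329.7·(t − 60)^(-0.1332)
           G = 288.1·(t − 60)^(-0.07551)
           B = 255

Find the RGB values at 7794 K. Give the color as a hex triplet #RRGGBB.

#E0E8FF

t = 7794/100 = 77.94; the t > 66 branch applies.
R = 329.7·(77.94 − 60)^(-0.1332) = 329.7·17.94^(-0.1332) = 329.7·0.68076 = 224.445.
G = 288.1·(77.94 − 60)^(-0.07551) = 288.1·17.94^(-0.07551) = 288.1·0.80413 = 231.669.
B = 255 by definition for t > 66.
Rounded: (224, 232, 255).
In hex: #E0E8FF.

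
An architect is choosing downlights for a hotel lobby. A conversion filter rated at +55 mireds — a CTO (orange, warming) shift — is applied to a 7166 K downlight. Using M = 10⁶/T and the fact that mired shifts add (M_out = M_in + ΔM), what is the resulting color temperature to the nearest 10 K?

M_in = 10⁶/7166 = 139.55 mireds.
M_out = 139.55 + (+55) = 194.55 mireds.
T_out = 10⁶/194.55 = 5140.1 K → 5140 K.

5140 K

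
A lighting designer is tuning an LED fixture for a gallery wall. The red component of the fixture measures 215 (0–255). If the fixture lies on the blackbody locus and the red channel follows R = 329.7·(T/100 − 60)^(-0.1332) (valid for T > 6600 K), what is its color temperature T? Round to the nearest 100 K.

(t − 60)^(-0.1332) = 215/329.7 = 0.65211.
t − 60 = 0.65211^(1/-0.1332) = 0.65211^(-7.508) = 24.774, so t = 84.774.
T = 100·t = 8477 K → 8500 K to the nearest 100 K.

8500 K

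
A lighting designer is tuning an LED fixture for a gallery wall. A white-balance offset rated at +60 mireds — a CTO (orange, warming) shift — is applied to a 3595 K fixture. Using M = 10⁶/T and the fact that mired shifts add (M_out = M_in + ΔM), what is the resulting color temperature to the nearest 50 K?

M_in = 10⁶/3595 = 278.16 mireds.
M_out = 278.16 + (+60) = 338.16 mireds.
T_out = 10⁶/338.16 = 2957.1 K → 2950 K.

2950 K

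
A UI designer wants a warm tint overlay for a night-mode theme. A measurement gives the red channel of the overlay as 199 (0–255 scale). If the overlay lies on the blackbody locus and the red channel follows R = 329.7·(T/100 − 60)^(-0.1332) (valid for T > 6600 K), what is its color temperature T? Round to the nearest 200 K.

(t − 60)^(-0.1332) = 199/329.7 = 0.60358.
t − 60 = 0.60358^(1/-0.1332) = 0.60358^(-7.508) = 44.273, so t = 104.273.
T = 100·t = 10427 K → 10400 K to the nearest 200 K.

10400 K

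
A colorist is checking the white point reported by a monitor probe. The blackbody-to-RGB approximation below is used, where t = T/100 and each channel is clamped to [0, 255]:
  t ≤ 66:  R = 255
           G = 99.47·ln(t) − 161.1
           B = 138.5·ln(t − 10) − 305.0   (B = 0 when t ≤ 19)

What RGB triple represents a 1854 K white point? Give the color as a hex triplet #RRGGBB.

#FF8100

t = 1854/100 = 18.54; the t ≤ 66 branch applies.
R = 255 by definition for t ≤ 66.
G = 99.47·ln 18.54 − 161.1 = 99.47·2.9199 − 161.1 = 129.345.
t = 18.54 ≤ 19, so B = 0.
Rounded: (255, 129, 0).
In hex: #FF8100.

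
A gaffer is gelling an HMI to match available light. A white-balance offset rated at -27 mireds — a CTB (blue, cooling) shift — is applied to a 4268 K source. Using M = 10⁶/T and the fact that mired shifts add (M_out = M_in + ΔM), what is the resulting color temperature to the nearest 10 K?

M_in = 10⁶/4268 = 234.30 mireds.
M_out = 234.30 + (-27) = 207.30 mireds.
T_out = 10⁶/207.30 = 4823.9 K → 4820 K.

4820 K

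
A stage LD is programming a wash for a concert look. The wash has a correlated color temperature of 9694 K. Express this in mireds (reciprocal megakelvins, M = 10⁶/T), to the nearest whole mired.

M = 10⁶ / 9694 = 103.157 → 103 mireds.

103 mireds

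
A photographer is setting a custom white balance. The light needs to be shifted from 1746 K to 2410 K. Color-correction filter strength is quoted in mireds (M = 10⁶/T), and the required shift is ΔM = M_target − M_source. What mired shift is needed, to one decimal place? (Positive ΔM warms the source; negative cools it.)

-157.8 mireds

M_source = 10⁶/1746 = 572.738; M_target = 10⁶/2410 = 414.938.
ΔM = 414.938 − 572.738 = -157.800 → -157.8 mireds, a cooling shift.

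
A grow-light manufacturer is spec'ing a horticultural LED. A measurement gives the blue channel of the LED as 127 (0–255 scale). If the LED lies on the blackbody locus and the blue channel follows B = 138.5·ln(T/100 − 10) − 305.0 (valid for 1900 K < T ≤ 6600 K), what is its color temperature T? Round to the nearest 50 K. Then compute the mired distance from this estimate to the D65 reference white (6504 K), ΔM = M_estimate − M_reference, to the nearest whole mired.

ln(t − 10) = (127 + 305.0) / 138.5 = 3.1191.
t − 10 = e^3.1191 = 22.627, so t = 32.627.
T = 100·t = 3263 K → 3250 K to the nearest 50 K.
M_estimate = 10⁶/3250 = 307.69; M_reference = 10⁶/6504 = 153.75.
ΔM = 307.69 − 153.75 = 153.94 → +154 mireds.

+154 mireds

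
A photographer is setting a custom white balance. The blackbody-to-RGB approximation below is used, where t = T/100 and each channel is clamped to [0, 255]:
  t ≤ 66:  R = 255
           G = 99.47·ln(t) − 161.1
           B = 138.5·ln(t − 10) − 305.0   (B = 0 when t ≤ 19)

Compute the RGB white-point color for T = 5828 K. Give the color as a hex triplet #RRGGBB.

t = 5828/100 = 58.28; the t ≤ 66 branch applies.
R = 255 by definition for t ≤ 66.
G = 99.47·ln 58.28 − 161.1 = 99.47·4.0653 − 161.1 = 243.271.
B = 138.5·ln(58.28 − 10) − 305.0 = 138.5·ln 48.28 − 305.0 = 138.5·3.8770 − 305.0 = 231.967.
Rounded: (255, 243, 232).
In hex: #FFF3E8.

#FFF3E8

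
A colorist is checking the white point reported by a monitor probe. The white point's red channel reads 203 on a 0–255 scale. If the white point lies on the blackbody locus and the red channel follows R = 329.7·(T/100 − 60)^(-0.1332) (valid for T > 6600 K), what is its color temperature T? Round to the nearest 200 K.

9800 K

(t − 60)^(-0.1332) = 203/329.7 = 0.61571.
t − 60 = 0.61571^(1/-0.1332) = 0.61571^(-7.508) = 38.129, so t = 98.129.
T = 100·t = 9813 K → 9800 K to the nearest 200 K.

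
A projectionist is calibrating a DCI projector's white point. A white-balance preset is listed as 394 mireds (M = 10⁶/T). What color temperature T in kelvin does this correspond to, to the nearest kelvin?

T = 10⁶ / 394 = 2538.07 K → 2538 K.

2538 K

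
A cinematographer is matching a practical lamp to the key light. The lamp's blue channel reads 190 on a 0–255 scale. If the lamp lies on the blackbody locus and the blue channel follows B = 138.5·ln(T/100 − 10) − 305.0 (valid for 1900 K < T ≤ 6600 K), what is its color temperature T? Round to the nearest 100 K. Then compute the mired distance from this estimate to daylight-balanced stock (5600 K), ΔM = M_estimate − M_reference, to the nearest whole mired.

+39 mireds

ln(t − 10) = (190 + 305.0) / 138.5 = 3.5740.
t − 10 = e^3.5740 = 35.659, so t = 45.659.
T = 100·t = 4566 K → 4600 K to the nearest 100 K.
M_estimate = 10⁶/4600 = 217.39; M_reference = 10⁶/5600 = 178.57.
ΔM = 217.39 − 178.57 = 38.82 → +39 mireds.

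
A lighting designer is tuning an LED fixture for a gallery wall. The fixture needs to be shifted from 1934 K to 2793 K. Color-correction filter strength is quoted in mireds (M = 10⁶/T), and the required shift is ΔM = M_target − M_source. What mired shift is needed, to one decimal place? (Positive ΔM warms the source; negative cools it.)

M_source = 10⁶/1934 = 517.063; M_target = 10⁶/2793 = 358.038.
ΔM = 358.038 − 517.063 = -159.025 → -159.0 mireds, a cooling shift.

-159.0 mireds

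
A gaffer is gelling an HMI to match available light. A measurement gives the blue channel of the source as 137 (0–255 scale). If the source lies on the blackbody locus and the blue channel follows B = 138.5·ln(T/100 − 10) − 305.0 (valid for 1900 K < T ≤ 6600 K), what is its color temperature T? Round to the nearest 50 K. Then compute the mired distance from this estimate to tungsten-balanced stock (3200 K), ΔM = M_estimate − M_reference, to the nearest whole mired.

-23 mireds

ln(t − 10) = (137 + 305.0) / 138.5 = 3.1913.
t − 10 = e^3.1913 = 24.321, so t = 34.321.
T = 100·t = 3432 K → 3450 K to the nearest 50 K.
M_estimate = 10⁶/3450 = 289.86; M_reference = 10⁶/3200 = 312.50.
ΔM = 289.86 − 312.50 = -22.64 → -23 mireds.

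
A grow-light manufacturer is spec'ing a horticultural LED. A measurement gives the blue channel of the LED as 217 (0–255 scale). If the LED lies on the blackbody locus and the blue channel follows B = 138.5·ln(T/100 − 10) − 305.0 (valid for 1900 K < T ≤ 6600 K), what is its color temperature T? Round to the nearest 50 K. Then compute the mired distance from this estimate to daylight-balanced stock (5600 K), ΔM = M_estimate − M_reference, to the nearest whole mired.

+8 mireds

ln(t − 10) = (217 + 305.0) / 138.5 = 3.7690.
t − 10 = e^3.7690 = 43.335, so t = 53.335.
T = 100·t = 5333 K → 5350 K to the nearest 50 K.
M_estimate = 10⁶/5350 = 186.92; M_reference = 10⁶/5600 = 178.57.
ΔM = 186.92 − 178.57 = 8.34 → +8 mireds.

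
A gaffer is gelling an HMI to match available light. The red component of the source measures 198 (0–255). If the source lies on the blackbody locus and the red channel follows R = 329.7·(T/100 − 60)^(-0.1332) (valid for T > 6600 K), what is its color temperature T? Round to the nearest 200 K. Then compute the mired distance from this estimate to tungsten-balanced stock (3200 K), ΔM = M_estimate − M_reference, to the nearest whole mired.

(t − 60)^(-0.1332) = 198/329.7 = 0.60055.
t − 60 = 0.60055^(1/-0.1332) = 0.60055^(-7.508) = 45.980, so t = 105.980.
T = 100·t = 10598 K → 10600 K to the nearest 200 K.
M_estimate = 10⁶/10600 = 94.34; M_reference = 10⁶/3200 = 312.50.
ΔM = 94.34 − 312.50 = -218.16 → -218 mireds.

-218 mireds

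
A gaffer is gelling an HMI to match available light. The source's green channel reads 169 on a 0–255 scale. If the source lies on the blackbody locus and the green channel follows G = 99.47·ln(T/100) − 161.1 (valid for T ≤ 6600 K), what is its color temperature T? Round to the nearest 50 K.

2750 K

ln t = (169 + 161.1) / 99.47 = 3.3186.
t = e^3.3186 = 27.621.
T = 100·t = 2762 K → 2750 K to the nearest 50 K.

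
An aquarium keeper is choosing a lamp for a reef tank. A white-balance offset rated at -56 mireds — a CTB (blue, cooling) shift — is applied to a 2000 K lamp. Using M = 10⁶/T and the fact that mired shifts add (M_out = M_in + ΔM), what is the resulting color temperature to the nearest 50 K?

M_in = 10⁶/2000 = 500.00 mireds.
M_out = 500.00 + (-56) = 444.00 mireds.
T_out = 10⁶/444.00 = 2252.3 K → 2250 K.

2250 K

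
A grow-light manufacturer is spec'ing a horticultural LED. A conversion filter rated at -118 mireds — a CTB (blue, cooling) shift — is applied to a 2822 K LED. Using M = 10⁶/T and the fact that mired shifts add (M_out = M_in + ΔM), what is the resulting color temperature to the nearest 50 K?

4250 K

M_in = 10⁶/2822 = 354.36 mireds.
M_out = 354.36 + (-118) = 236.36 mireds.
T_out = 10⁶/236.36 = 4230.9 K → 4250 K.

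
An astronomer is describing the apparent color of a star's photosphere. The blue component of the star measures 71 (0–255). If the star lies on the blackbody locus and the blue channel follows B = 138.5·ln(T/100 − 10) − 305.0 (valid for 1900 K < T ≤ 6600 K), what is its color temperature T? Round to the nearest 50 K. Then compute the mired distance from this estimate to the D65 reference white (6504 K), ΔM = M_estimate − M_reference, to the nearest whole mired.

ln(t − 10) = (71 + 305.0) / 138.5 = 2.7148.
t − 10 = e^2.7148 = 15.102, so t = 25.102.
T = 100·t = 2510 K → 2500 K to the nearest 50 K.
M_estimate = 10⁶/2500 = 400.00; M_reference = 10⁶/6504 = 153.75.
ΔM = 400.00 − 153.75 = 246.25 → +246 mireds.

+246 mireds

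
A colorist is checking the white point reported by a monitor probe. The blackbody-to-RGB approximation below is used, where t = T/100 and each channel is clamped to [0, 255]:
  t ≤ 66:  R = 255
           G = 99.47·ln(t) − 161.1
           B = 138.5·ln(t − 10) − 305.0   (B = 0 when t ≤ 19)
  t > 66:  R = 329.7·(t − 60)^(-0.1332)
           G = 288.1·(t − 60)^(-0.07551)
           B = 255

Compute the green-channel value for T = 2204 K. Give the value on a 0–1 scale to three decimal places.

0.575

t = 2204/100 = 22.04; the t ≤ 66 branch applies.
G = 99.47·ln 22.04 − 161.1 = 99.47·3.0929 − 161.1 = 146.547.
On a 0–1 scale: 146.547/255 = 0.5747 → 0.575.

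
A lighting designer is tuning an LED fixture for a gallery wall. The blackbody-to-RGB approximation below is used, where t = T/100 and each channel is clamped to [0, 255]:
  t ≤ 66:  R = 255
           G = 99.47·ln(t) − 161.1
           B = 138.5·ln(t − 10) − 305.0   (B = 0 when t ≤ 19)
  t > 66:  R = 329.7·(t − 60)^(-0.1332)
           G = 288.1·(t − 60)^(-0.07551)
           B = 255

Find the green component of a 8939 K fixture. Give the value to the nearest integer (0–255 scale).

t = 8939/100 = 89.39; the t > 66 branch applies.
G = 288.1·(89.39 − 60)^(-0.07551) = 288.1·29.39^(-0.07551) = 288.1·0.77470 = 223.192.
Rounded: 223.

223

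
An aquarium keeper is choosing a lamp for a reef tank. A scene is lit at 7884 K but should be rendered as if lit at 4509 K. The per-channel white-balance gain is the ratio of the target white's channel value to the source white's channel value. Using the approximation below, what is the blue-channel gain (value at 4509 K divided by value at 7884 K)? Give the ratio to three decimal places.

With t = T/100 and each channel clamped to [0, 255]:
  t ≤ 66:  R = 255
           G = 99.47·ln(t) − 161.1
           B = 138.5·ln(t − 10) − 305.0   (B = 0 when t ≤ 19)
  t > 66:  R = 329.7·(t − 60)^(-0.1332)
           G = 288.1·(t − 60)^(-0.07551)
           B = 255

At 7884 K (t = 78.84):
  B = 255 by definition for t > 66.
At 4509 K (t = 45.09):
  B = 138.5·ln(45.09 − 10) − 305.0 = 138.5·ln 35.09 − 305.0 = 138.5·3.5579 − 305.0 = 187.771.
Gain = 187.771 / 255.000 = 0.7364 → 0.736.

0.736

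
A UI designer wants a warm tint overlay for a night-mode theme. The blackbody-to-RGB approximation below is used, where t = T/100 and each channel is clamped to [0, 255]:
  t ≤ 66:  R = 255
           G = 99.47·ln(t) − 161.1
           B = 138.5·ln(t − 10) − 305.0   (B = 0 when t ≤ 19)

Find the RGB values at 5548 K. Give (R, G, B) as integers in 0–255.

t = 5548/100 = 55.48; the t ≤ 66 branch applies.
R = 255 by definition for t ≤ 66.
G = 99.47·ln 55.48 − 161.1 = 99.47·4.0160 − 161.1 = 238.374.
B = 138.5·ln(55.48 − 10) − 305.0 = 138.5·ln 45.48 − 305.0 = 138.5·3.8173 − 305.0 = 223.692.
Rounded: (255, 238, 224).

(255, 238, 224)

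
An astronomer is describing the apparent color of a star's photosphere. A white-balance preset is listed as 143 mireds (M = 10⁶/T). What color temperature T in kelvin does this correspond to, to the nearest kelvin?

T = 10⁶ / 143 = 6993.01 K → 6993 K.

6993 K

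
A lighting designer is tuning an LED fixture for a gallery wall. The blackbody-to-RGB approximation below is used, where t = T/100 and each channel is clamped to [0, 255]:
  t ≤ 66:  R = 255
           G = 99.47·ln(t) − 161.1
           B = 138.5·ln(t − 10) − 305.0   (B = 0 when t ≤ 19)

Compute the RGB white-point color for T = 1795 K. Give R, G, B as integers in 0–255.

R=255, G=126, B=0

t = 1795/100 = 17.95; the t ≤ 66 branch applies.
R = 255 by definition for t ≤ 66.
G = 99.47·ln 17.95 − 161.1 = 99.47·2.8876 − 161.1 = 126.129.
t = 17.95 ≤ 19, so B = 0.
Rounded: (255, 126, 0).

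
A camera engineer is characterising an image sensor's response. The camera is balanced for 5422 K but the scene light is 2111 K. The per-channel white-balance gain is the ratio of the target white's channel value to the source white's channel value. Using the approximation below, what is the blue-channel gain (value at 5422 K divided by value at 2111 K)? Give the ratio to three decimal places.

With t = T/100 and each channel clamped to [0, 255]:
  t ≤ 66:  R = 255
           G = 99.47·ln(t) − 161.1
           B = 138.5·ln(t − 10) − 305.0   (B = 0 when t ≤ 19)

At 2111 K (t = 21.11):
  B = 138.5·ln(21.11 − 10) − 305.0 = 138.5·ln 11.11 − 305.0 = 138.5·2.4078 − 305.0 = 28.487.
At 5422 K (t = 54.22):
  B = 138.5·ln(54.22 − 10) − 305.0 = 138.5·ln 44.22 − 305.0 = 138.5·3.7892 − 305.0 = 219.801.
Gain = 219.801 / 28.487 = 7.7159 → 7.716.

7.716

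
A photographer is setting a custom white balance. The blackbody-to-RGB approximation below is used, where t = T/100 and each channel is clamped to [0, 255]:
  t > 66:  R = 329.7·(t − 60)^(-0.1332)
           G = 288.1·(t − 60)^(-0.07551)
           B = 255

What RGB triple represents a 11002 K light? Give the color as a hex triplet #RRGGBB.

#C4D6FF

t = 11002/100 = 110.02; the t > 66 branch applies.
R = 329.7·(110.02 − 60)^(-0.1332) = 329.7·50.02^(-0.1332) = 329.7·0.59385 = 195.791.
G = 288.1·(110.02 − 60)^(-0.07551) = 288.1·50.02^(-0.07551) = 288.1·0.74421 = 214.408.
B = 255 by definition for t > 66.
Rounded: (196, 214, 255).
In hex: #C4D6FF.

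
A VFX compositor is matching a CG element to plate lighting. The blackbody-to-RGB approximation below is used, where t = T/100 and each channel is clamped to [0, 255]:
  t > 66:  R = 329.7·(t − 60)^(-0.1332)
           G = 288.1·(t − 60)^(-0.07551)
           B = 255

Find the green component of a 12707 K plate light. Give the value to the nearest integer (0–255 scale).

210

t = 12707/100 = 127.07; the t > 66 branch applies.
G = 288.1·(127.07 − 60)^(-0.07551) = 288.1·67.07^(-0.07551) = 288.1·0.72791 = 209.711.
Rounded: 210.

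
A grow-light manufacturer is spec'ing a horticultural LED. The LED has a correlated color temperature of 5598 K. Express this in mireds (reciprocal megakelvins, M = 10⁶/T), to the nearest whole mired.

M = 10⁶ / 5598 = 178.635 → 179 mireds.

179 mireds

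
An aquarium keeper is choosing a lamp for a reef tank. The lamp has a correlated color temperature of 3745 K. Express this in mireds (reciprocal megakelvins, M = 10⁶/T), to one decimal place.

M = 10⁶ / 3745 = 267.023 → 267.0 mireds.

267.0 mireds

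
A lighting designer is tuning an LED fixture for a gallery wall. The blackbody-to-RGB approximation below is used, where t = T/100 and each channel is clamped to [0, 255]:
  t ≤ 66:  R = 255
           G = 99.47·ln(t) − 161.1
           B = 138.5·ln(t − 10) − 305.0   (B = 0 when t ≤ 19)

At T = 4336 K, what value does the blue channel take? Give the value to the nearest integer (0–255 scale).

181

t = 4336/100 = 43.36; the t ≤ 66 branch applies.
B = 138.5·ln(43.36 − 10) − 305.0 = 138.5·ln 33.36 − 305.0 = 138.5·3.5074 − 305.0 = 180.769.
Rounded: 181.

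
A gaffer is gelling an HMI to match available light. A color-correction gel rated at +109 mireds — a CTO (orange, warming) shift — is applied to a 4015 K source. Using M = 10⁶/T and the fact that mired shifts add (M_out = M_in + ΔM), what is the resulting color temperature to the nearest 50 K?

M_in = 10⁶/4015 = 249.07 mireds.
M_out = 249.07 + (+109) = 358.07 mireds.
T_out = 10⁶/358.07 = 2792.8 K → 2800 K.

2800 K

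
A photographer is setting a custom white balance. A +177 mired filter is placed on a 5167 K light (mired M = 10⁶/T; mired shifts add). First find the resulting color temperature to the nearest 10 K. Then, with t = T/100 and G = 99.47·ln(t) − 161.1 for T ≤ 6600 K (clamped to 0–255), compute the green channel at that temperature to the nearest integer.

167

M_in = 10⁶/5167 = 193.54; M_out = 193.54 + (+177) = 370.54.
T_out = 10⁶/370.54 = 2698.8 K → 2700 K; t = 27.
G = 99.47·ln 27 − 161.1 = 99.47·3.2958 − 161.1 = 166.737.
Rounded: 167.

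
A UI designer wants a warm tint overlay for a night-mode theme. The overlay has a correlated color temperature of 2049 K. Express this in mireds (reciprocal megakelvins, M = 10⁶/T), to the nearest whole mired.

M = 10⁶ / 2049 = 488.043 → 488 mireds.

488 mireds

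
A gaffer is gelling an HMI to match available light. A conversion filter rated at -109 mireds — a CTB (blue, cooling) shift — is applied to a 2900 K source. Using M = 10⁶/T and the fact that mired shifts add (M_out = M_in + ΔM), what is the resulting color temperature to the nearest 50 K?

M_in = 10⁶/2900 = 344.83 mireds.
M_out = 344.83 + (-109) = 235.83 mireds.
T_out = 10⁶/235.83 = 4240.4 K → 4250 K.

4250 K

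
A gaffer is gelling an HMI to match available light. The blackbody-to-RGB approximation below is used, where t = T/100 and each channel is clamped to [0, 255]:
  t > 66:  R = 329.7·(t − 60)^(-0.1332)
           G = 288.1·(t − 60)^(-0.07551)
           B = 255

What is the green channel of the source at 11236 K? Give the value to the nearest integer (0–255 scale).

t = 11236/100 = 112.36; the t > 66 branch applies.
G = 288.1·(112.36 − 60)^(-0.07551) = 288.1·52.36^(-0.07551) = 288.1·0.74165 = 213.669.
Rounded: 214.

214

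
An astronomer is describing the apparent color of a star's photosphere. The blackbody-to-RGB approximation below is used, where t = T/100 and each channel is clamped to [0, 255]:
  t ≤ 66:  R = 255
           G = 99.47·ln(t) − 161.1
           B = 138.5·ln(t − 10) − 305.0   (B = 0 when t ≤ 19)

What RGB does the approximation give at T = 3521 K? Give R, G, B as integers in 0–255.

R=255, G=193, B=142

t = 3521/100 = 35.21; the t ≤ 66 branch applies.
R = 255 by definition for t ≤ 66.
G = 99.47·ln 35.21 − 161.1 = 99.47·3.5613 − 161.1 = 193.146.
B = 138.5·ln(35.21 − 10) − 305.0 = 138.5·ln 25.21 − 305.0 = 138.5·3.2272 − 305.0 = 141.973.
Rounded: (255, 193, 142).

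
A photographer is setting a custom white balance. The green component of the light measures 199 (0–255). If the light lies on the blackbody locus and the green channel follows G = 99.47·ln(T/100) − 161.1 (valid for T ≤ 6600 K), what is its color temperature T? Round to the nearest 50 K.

ln t = (199 + 161.1) / 99.47 = 3.6202.
t = e^3.6202 = 37.345.
T = 100·t = 3734 K → 3750 K to the nearest 50 K.

3750 K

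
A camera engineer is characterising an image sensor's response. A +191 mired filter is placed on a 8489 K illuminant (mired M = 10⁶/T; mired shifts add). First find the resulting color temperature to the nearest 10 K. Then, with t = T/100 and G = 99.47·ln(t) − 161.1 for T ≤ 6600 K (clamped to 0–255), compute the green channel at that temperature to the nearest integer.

M_in = 10⁶/8489 = 117.80; M_out = 117.80 + (+191) = 308.80.
T_out = 10⁶/308.80 = 3238.3 K → 3240 K; t = 32.4.
G = 99.47·ln 32.4 − 161.1 = 99.47·3.4782 − 161.1 = 184.872.
Rounded: 185.

185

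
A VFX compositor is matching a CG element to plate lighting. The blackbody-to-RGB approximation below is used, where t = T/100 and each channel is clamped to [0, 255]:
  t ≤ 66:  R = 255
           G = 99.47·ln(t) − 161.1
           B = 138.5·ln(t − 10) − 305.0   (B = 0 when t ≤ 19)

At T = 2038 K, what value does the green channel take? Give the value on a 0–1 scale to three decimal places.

0.544

t = 2038/100 = 20.38; the t ≤ 66 branch applies.
G = 99.47·ln 20.38 − 161.1 = 99.47·3.0146 − 161.1 = 138.758.
On a 0–1 scale: 138.758/255 = 0.5441 → 0.544.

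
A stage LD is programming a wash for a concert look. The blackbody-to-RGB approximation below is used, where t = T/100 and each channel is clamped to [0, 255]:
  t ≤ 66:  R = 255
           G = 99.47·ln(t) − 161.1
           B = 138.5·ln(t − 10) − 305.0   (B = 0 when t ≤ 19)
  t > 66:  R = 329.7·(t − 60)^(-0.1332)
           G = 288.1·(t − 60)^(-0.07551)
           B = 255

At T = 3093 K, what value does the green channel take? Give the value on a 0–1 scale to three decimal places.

t = 3093/100 = 30.93; the t ≤ 66 branch applies.
G = 99.47·ln 30.93 − 161.1 = 99.47·3.4317 − 161.1 = 180.254.
On a 0–1 scale: 180.254/255 = 0.7069 → 0.707.

0.707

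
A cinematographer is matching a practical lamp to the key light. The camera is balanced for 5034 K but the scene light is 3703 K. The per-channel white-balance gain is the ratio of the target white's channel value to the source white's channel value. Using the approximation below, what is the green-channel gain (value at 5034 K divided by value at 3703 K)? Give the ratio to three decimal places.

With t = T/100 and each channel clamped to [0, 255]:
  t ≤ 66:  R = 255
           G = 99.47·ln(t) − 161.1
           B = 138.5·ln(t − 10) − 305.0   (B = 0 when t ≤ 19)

1.154

At 3703 K (t = 37.03):
  G = 99.47·ln 37.03 − 161.1 = 99.47·3.6117 − 161.1 = 198.159.
At 5034 K (t = 50.34):
  G = 99.47·ln 50.34 − 161.1 = 99.47·3.9188 − 161.1 = 228.703.
Gain = 228.703 / 198.159 = 1.1541 → 1.154.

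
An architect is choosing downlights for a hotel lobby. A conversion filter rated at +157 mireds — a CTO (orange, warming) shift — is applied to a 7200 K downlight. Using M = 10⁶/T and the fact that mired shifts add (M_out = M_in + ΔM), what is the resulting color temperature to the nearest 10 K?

3380 K

M_in = 10⁶/7200 = 138.89 mireds.
M_out = 138.89 + (+157) = 295.89 mireds.
T_out = 10⁶/295.89 = 3379.6 K → 3380 K.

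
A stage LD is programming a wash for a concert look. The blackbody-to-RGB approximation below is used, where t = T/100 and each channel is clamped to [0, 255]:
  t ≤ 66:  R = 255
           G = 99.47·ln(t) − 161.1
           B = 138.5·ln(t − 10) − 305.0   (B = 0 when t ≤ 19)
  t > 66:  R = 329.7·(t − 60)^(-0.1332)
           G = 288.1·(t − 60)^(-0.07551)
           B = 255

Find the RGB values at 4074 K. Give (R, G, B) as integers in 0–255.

t = 4074/100 = 40.74; the t ≤ 66 branch applies.
R = 255 by definition for t ≤ 66.
G = 99.47·ln 40.74 − 161.1 = 99.47·3.7072 − 161.1 = 207.656.
B = 138.5·ln(40.74 − 10) − 305.0 = 138.5·ln 30.74 − 305.0 = 138.5·3.4256 − 305.0 = 169.441.
Rounded: (255, 208, 169).

(255, 208, 169)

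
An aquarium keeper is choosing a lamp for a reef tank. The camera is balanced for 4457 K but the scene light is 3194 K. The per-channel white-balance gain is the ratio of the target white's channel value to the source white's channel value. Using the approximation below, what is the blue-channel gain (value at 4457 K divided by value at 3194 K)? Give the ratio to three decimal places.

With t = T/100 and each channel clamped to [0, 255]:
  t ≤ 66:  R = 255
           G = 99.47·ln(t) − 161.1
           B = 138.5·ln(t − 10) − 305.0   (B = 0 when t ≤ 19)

At 3194 K (t = 31.94):
  B = 138.5·ln(31.94 − 10) − 305.0 = 138.5·ln 21.94 − 305.0 = 138.5·3.0883 − 305.0 = 122.731.
At 4457 K (t = 44.57):
  B = 138.5·ln(44.57 − 10) − 305.0 = 138.5·ln 34.57 − 305.0 = 138.5·3.5430 − 305.0 = 185.704.
Gain = 185.704 / 122.731 = 1.5131 → 1.513.

1.513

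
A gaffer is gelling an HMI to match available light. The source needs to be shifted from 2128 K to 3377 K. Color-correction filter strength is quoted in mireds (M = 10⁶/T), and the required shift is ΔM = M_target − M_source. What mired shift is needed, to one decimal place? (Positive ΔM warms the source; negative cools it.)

M_source = 10⁶/2128 = 469.925; M_target = 10⁶/3377 = 296.121.
ΔM = 296.121 − 469.925 = -173.804 → -173.8 mireds, a cooling shift.

-173.8 mireds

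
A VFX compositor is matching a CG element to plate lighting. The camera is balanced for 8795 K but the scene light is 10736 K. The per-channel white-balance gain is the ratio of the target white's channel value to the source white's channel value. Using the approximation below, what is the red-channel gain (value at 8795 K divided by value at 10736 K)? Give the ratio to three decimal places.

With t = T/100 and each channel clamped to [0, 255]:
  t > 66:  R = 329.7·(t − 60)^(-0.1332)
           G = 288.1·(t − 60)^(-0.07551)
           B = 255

1.073

At 10736 K (t = 107.36):
  R = 329.7·(107.36 − 60)^(-0.1332) = 329.7·47.36^(-0.1332) = 329.7·0.59818 = 197.221.
At 8795 K (t = 87.95):
  R = 329.7·(87.95 − 60)^(-0.1332) = 329.7·27.95^(-0.1332) = 329.7·0.64171 = 211.573.
Gain = 211.573 / 197.221 = 1.0728 → 1.073.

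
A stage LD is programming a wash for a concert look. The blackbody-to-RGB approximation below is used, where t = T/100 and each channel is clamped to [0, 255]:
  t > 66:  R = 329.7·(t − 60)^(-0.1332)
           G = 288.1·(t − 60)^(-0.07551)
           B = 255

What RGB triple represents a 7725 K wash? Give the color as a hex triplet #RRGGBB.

t = 7725/100 = 77.25; the t > 66 branch applies.
R = 329.7·(77.25 − 60)^(-0.1332) = 329.7·17.25^(-0.1332) = 329.7·0.68432 = 225.621.
G = 288.1·(77.25 − 60)^(-0.07551) = 288.1·17.25^(-0.07551) = 288.1·0.80651 = 232.356.
B = 255 by definition for t > 66.
Rounded: (226, 232, 255).
In hex: #E2E8FF.

#E2E8FF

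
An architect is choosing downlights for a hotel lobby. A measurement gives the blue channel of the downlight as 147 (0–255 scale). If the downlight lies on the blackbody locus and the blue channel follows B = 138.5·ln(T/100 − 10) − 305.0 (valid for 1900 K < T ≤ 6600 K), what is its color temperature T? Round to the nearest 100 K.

3600 K

ln(t − 10) = (147 + 305.0) / 138.5 = 3.2635.
t − 10 = e^3.2635 = 26.142, so t = 36.142.
T = 100·t = 3614 K → 3600 K to the nearest 100 K.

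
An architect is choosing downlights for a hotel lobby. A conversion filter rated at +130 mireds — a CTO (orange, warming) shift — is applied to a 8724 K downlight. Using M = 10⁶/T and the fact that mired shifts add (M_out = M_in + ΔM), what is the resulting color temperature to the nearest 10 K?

M_in = 10⁶/8724 = 114.63 mireds.
M_out = 114.63 + (+130) = 244.63 mireds.
T_out = 10⁶/244.63 = 4087.9 K → 4090 K.

4090 K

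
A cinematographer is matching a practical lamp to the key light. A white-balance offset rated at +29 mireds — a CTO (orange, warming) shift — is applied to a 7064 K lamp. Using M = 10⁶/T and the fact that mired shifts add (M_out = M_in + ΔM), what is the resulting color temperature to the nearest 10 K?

M_in = 10⁶/7064 = 141.56 mireds.
M_out = 141.56 + (+29) = 170.56 mireds.
T_out = 10⁶/170.56 = 5862.9 K → 5860 K.

5860 K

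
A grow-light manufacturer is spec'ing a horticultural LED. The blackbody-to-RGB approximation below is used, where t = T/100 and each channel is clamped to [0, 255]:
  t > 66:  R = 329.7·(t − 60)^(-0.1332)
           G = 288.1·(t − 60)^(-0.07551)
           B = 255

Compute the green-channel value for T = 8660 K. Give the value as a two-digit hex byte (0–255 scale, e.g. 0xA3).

0xE1

t = 8660/100 = 86.6; the t > 66 branch applies.
G = 288.1·(86.6 − 60)^(-0.07551) = 288.1·26.6^(-0.07551) = 288.1·0.78056 = 224.880.
Rounded: 225; in hex, 0xE1.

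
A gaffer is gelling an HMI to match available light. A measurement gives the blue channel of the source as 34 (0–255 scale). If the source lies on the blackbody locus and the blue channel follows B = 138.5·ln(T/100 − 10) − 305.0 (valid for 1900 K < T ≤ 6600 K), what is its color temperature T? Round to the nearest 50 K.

2150 K

ln(t − 10) = (34 + 305.0) / 138.5 = 2.4477.
t − 10 = e^2.4477 = 11.561, so t = 21.561.
T = 100·t = 2156 K → 2150 K to the nearest 50 K.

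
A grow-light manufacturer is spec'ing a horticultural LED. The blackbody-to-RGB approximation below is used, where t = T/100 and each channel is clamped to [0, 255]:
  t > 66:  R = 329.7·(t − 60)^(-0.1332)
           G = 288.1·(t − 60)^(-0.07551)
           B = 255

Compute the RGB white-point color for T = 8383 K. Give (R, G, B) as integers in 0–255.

t = 8383/100 = 83.83; the t > 66 branch applies.
R = 329.7·(83.83 − 60)^(-0.1332) = 329.7·23.83^(-0.1332) = 329.7·0.65549 = 216.116.
G = 288.1·(83.83 − 60)^(-0.07551) = 288.1·23.83^(-0.07551) = 288.1·0.78707 = 226.755.
B = 255 by definition for t > 66.
Rounded: (216, 227, 255).

(216, 227, 255)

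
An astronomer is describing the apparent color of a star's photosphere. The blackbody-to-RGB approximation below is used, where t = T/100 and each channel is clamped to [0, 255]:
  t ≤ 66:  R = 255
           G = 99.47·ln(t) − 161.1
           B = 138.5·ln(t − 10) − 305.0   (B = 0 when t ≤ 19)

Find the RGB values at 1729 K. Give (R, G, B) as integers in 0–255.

t = 1729/100 = 17.29; the t ≤ 66 branch applies.
R = 255 by definition for t ≤ 66.
G = 99.47·ln 17.29 − 161.1 = 99.47·2.8501 − 161.1 = 122.402.
t = 17.29 ≤ 19, so B = 0.
Rounded: (255, 122, 0).

(255, 122, 0)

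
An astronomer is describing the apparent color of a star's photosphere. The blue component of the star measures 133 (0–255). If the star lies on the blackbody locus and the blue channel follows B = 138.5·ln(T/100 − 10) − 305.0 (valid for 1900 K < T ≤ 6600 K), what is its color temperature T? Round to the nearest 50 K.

ln(t − 10) = (133 + 305.0) / 138.5 = 3.1625.
t − 10 = e^3.1625 = 23.629, so t = 33.629.
T = 100·t = 3363 K → 3350 K to the nearest 50 K.

3350 K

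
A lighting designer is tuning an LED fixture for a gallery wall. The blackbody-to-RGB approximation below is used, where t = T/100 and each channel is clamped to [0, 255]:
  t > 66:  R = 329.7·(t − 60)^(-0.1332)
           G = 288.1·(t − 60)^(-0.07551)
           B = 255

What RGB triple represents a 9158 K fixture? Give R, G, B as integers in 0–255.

R=208, G=222, B=255

t = 9158/100 = 91.58; the t > 66 branch applies.
R = 329.7·(91.58 − 60)^(-0.1332) = 329.7·31.58^(-0.1332) = 329.7·0.63136 = 208.160.
G = 288.1·(91.58 − 60)^(-0.07551) = 288.1·31.58^(-0.07551) = 288.1·0.77051 = 221.984.
B = 255 by definition for t > 66.
Rounded: (208, 222, 255).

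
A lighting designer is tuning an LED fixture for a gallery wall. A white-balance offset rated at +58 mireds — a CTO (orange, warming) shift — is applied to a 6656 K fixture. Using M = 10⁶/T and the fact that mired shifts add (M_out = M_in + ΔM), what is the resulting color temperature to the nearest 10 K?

M_in = 10⁶/6656 = 150.24 mireds.
M_out = 150.24 + (+58) = 208.24 mireds.
T_out = 10⁶/208.24 = 4802.1 K → 4800 K.

4800 K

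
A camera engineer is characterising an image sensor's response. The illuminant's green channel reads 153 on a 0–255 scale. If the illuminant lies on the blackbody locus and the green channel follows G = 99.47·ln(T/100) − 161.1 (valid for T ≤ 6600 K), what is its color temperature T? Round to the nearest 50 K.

ln t = (153 + 161.1) / 99.47 = 3.1577.
t = e^3.1577 = 23.517.
T = 100·t = 2352 K → 2350 K to the nearest 50 K.

2350 K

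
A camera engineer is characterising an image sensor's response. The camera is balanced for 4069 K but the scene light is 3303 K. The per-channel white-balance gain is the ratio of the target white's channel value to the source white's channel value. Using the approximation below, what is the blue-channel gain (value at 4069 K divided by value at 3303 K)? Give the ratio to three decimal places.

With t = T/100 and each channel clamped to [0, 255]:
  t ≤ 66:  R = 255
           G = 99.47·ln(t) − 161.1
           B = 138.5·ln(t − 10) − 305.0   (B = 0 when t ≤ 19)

At 3303 K (t = 33.03):
  B = 138.5·ln(33.03 − 10) − 305.0 = 138.5·ln 23.03 − 305.0 = 138.5·3.1368 − 305.0 = 129.446.
At 4069 K (t = 40.69):
  B = 138.5·ln(40.69 − 10) − 305.0 = 138.5·ln 30.69 − 305.0 = 138.5·3.4239 − 305.0 = 169.215.
Gain = 169.215 / 129.446 = 1.3072 → 1.307.

1.307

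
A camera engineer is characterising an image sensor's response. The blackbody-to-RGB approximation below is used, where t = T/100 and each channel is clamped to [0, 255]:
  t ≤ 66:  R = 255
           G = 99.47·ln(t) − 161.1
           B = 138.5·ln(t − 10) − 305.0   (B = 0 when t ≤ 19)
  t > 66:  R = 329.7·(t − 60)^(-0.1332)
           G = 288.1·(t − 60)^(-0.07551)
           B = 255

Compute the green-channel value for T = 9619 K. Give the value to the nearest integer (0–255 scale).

t = 9619/100 = 96.19; the t > 66 branch applies.
G = 288.1·(96.19 − 60)^(-0.07551) = 288.1·36.19^(-0.07551) = 288.1·0.76262 = 219.712.
Rounded: 220.

220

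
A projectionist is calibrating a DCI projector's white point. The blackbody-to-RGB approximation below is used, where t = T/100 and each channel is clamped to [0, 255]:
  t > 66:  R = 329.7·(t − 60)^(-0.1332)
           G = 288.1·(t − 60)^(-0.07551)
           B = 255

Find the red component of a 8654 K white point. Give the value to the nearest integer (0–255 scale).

t = 8654/100 = 86.54; the t > 66 branch applies.
R = 329.7·(86.54 − 60)^(-0.1332) = 329.7·26.54^(-0.1332) = 329.7·0.64615 = 213.037.
Rounded: 213.

213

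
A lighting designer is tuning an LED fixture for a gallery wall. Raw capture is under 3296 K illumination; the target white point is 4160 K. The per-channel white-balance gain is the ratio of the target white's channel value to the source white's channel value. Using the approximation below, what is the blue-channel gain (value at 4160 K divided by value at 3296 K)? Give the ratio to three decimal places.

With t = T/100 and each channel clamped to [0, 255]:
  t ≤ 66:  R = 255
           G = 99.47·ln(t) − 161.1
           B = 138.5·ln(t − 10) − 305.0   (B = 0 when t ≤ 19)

1.343

At 3296 K (t = 32.96):
  B = 138.5·ln(32.96 − 10) − 305.0 = 138.5·ln 22.96 − 305.0 = 138.5·3.1338 − 305.0 = 129.025.
At 4160 K (t = 41.6):
  B = 138.5·ln(41.6 − 10) − 305.0 = 138.5·ln 31.6 − 305.0 = 138.5·3.4532 − 305.0 = 173.262.
Gain = 173.262 / 129.025 = 1.3429 → 1.343.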